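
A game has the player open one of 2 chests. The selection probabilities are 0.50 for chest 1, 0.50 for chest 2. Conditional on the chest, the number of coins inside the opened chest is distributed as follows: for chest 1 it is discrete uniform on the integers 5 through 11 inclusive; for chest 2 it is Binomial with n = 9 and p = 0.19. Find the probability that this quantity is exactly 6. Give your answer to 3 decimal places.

Conditional on each chest, P(X = 6): 1: 0.142857; 2: 0.00210018.
By total probability, P(X = 6) = 0.5·0.142857 + 0.5·0.00210018 = 0.0724787.

0.072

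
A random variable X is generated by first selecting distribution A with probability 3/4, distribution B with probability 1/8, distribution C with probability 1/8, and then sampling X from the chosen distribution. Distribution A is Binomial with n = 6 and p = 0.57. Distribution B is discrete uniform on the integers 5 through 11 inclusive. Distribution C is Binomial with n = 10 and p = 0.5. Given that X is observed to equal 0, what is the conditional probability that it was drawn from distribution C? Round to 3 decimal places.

Likelihoods P(X=0 | ·): A: 0.00632136; B: 0; C: 0.000976562.
Posterior ∝ prior × likelihood. Numerator for C: 0.125·0.000976562 = 0.00012207.
Normalizing constant: 0.75·0.00632136 + 0.125·0 + 0.125·0.000976562 = 0.00486309.
P(C | observation) = 0.00012207 / 0.00486309 = 0.0251014.

0.025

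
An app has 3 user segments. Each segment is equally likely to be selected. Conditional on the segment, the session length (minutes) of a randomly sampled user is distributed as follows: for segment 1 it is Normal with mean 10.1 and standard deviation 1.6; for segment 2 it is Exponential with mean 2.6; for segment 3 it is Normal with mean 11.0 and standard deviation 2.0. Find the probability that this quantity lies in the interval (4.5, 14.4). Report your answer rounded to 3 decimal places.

0.708

Conditional on each segment, P(4.5 < X < 14.4): 1: 0.996168; 2: 0.173216; 3: 0.954858.
By total probability, P(4.5 < X < 14.4) = 0.333333·0.996168 + 0.333333·0.173216 + 0.333333·0.954858 = 0.70808.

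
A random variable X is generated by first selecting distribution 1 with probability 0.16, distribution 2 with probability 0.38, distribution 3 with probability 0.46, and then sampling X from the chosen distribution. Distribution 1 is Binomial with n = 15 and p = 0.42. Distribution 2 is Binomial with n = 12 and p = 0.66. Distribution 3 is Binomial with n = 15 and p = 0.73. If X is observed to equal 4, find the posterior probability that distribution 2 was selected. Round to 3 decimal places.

Likelihoods P(X=4 | ·): 1: 0.10613; 2: 0.0167731; 3: 0.000215489.
Posterior ∝ prior × likelihood. Numerator for 2: 0.38·0.0167731 = 0.00637376.
Normalizing constant: 0.16·0.10613 + 0.38·0.0167731 + 0.46·0.000215489 = 0.0234537.
P(2 | observation) = 0.00637376 / 0.0234537 = 0.27176.

0.272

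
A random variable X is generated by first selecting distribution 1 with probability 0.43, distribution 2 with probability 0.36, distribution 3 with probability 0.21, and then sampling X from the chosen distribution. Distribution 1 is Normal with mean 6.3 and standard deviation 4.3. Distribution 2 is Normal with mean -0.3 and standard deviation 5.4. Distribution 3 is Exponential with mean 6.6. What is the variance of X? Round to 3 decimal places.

Per component, 1: μ=6.3, E[X²]=58.18; 2: μ=-0.3, E[X²]=29.25; 3: μ=6.6, E[X²]=87.12.
E[X] = 0.43·6.3 + 0.36·-0.3 + 0.21·6.6 = 3.987.
E[X²] = 0.43·58.18 + 0.36·29.25 + 0.21·87.12 = 53.8426.
Var(X) = E[X²] − (E[X])² = 53.8426 − 15.8962 = 37.9464.

37.946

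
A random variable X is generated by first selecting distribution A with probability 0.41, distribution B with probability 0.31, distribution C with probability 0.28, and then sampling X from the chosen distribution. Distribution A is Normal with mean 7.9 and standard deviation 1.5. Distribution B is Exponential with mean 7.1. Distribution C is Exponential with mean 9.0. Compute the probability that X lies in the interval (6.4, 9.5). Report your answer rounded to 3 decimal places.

Conditional on each component, P(6.4 < X < 9.5): A: 0.698284; B: 0.143635; C: 0.143099.
By total probability, P(6.4 < X < 9.5) = 0.41·0.698284 + 0.31·0.143635 + 0.28·0.143099 = 0.370891.

0.371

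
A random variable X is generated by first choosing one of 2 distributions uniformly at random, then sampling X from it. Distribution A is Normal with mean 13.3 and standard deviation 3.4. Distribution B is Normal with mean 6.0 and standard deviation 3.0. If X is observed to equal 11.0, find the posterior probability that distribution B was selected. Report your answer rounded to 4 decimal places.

Likelihoods f(11.0 | ·): A: 0.0933387; B: 0.033159.
Posterior ∝ prior × likelihood. Numerator for B: 0.5·0.033159 = 0.0165795.
Normalizing constant: 0.5·0.0933387 + 0.5·0.033159 = 0.0632489.
P(B | observation) = 0.0165795 / 0.0632489 = 0.262131.

0.2621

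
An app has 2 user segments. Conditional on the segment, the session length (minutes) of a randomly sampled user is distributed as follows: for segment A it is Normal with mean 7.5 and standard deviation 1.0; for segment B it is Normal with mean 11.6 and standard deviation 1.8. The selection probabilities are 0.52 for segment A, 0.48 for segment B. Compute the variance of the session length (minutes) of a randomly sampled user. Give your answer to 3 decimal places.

6.271

Per component, A: μ=7.5, E[X²]=57.25; B: μ=11.6, E[X²]=137.8.
E[X] = 0.52·7.5 + 0.48·11.6 = 9.468.
E[X²] = 0.52·57.25 + 0.48·137.8 = 95.914.
Var(X) = E[X²] − (E[X])² = 95.914 − 89.643 = 6.27098.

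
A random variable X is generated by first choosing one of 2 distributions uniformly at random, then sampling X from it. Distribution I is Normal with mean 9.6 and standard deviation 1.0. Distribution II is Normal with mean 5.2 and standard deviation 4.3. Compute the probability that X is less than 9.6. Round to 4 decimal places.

Conditional on each component, P(X < 9.6): I: 0.5; II: 0.846907.
By total probability, P(X < 9.6) = 0.5·0.5 + 0.5·0.846907 = 0.673453.

0.6735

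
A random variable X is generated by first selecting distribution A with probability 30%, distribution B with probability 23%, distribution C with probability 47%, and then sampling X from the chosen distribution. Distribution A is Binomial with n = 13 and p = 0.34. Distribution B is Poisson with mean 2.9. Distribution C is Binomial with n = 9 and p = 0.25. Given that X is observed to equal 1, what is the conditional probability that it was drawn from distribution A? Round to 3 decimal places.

0.060

Likelihoods P(X=1 | ·): A: 0.030196; B: 0.159567; C: 0.225254.
Posterior ∝ prior × likelihood. Numerator for A: 0.3·0.030196 = 0.0090588.
Normalizing constant: 0.3·0.030196 + 0.23·0.159567 + 0.47·0.225254 = 0.151629.
P(A | observation) = 0.0090588 / 0.151629 = 0.0597433.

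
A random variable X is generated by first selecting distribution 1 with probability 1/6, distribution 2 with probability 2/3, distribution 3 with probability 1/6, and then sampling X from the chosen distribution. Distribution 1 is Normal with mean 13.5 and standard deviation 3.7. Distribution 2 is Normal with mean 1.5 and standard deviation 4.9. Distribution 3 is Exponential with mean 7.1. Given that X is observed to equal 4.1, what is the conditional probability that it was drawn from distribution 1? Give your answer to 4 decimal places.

0.0117

Likelihoods f(4.1 | ·): 1: 0.00427725; 2: 0.0707255; 3: 0.0790591.
Posterior ∝ prior × likelihood. Numerator for 1: 0.166667·0.00427725 = 0.000712875.
Normalizing constant: 0.166667·0.00427725 + 0.666667·0.0707255 + 0.166667·0.0790591 = 0.0610398.
P(1 | observation) = 0.000712875 / 0.0610398 = 0.0116789.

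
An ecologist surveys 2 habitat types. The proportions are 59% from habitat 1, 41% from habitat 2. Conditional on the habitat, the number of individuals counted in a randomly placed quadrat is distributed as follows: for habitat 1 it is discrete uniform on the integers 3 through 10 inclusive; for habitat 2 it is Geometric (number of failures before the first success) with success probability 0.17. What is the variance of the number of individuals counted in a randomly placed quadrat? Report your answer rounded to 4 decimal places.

15.5056

Per component, 1: μ=6.5, E[X²]=47.5; 2: μ=4.88235, E[X²]=52.5571.
E[X] = 0.59·6.5 + 0.41·4.88235 = 5.83676.
E[X²] = 0.59·47.5 + 0.41·52.5571 = 49.5734.
Var(X) = E[X²] − (E[X])² = 49.5734 − 34.0678 = 15.5056.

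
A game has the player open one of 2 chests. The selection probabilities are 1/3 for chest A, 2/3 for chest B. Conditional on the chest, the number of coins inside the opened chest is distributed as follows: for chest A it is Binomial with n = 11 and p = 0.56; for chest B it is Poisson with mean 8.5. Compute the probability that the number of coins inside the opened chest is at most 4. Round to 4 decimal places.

0.1018

Conditional on each chest, P(X ≤ 4): A: 0.156781; B: 0.074364.
By total probability, P(X ≤ 4) = 0.333333·0.156781 + 0.666667·0.074364 = 0.101836.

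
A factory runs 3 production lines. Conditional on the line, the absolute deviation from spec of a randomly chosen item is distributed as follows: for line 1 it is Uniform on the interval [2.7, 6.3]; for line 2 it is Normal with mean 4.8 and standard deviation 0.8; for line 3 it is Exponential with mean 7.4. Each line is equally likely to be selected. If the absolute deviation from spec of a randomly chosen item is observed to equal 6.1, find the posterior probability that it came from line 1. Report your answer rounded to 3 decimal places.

Likelihoods f(6.1 | ·): 1: 0.277778; 2: 0.133173; 3: 0.059261.
Posterior ∝ prior × likelihood. Numerator for 1: 0.333333·0.277778 = 0.0925926.
Normalizing constant: 0.333333·0.277778 + 0.333333·0.133173 + 0.333333·0.059261 = 0.156737.
P(1 | observation) = 0.0925926 / 0.156737 = 0.590751.

0.591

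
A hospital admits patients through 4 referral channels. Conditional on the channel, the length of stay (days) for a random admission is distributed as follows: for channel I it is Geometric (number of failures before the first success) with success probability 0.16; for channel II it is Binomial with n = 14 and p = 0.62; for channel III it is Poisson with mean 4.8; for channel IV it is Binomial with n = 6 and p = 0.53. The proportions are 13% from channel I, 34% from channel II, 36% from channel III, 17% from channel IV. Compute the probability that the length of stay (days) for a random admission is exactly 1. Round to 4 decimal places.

Conditional on each channel, P(X = 1): I: 0.1344; II: 2.99024e-05; III: 0.0395028; IV: 0.0729317.
By total probability, P(X = 1) = 0.13·0.1344 + 0.34·2.99024e-05 + 0.36·0.0395028 + 0.17·0.0729317 = 0.0441016.

0.0441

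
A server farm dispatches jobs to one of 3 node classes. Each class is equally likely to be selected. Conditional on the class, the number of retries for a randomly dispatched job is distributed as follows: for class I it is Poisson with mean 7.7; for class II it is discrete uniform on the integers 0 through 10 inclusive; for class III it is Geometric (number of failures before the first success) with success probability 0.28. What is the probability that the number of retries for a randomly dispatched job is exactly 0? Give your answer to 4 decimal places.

Conditional on each class, P(X = 0): I: 0.000452827; II: 0.0909091; III: 0.28.
By total probability, P(X = 0) = 0.333333·0.000452827 + 0.333333·0.0909091 + 0.333333·0.28 = 0.123787.

0.1238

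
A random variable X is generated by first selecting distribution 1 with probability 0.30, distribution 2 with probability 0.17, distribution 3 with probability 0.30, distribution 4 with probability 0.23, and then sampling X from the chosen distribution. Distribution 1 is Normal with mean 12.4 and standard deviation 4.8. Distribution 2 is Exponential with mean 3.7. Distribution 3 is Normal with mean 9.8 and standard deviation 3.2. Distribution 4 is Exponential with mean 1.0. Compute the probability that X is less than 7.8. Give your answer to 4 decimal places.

0.5097

Conditional on each component, P(X < 7.8): 1: 0.168947; 2: 0.878532; 3: 0.265986; 4: 0.99959.
By total probability, P(X < 7.8) = 0.3·0.168947 + 0.17·0.878532 + 0.3·0.265986 + 0.23·0.99959 = 0.509736.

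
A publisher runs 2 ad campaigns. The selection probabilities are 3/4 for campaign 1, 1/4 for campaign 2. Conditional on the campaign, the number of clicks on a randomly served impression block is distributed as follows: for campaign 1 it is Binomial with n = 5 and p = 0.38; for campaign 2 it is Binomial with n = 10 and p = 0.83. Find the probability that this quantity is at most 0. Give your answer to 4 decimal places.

Conditional on each campaign, P(X ≤ 0): 1: 0.0916133; 2: 2.01599e-08.
By total probability, P(X ≤ 0) = 0.75·0.0916133 + 0.25·2.01599e-08 = 0.06871.

0.0687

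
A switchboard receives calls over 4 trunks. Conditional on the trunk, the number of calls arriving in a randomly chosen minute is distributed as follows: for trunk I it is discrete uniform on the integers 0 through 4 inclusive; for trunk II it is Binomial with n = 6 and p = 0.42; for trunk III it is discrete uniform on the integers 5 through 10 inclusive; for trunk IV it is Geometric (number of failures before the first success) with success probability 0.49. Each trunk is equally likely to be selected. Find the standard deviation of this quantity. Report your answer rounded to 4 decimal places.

2.8957

Per component, I: μ=2, E[X²]=6; II: μ=2.52, E[X²]=7.812; III: μ=7.5, E[X²]=59.1667; IV: μ=1.04082, E[X²]=3.20741.
E[X] = 0.25·2 + 0.25·2.52 + 0.25·7.5 + 0.25·1.04082 = 3.2652.
E[X²] = 0.25·6 + 0.25·7.812 + 0.25·59.1667 + 0.25·3.20741 = 19.0465.
Var(X) = E[X²] − (E[X])² = 19.0465 − 10.6616 = 8.38496.
SD(X) = √8.38496 = 2.89568.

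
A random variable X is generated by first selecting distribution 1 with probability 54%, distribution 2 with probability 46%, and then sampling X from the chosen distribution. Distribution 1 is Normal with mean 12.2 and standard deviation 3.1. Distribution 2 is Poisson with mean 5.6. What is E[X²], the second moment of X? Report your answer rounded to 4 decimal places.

For each component E[X²] = Var + (mean)², giving 1: 158.45; 2: 36.96.
Overall E[X²] = 0.54·158.45 + 0.46·36.96 = 102.565.

102.5646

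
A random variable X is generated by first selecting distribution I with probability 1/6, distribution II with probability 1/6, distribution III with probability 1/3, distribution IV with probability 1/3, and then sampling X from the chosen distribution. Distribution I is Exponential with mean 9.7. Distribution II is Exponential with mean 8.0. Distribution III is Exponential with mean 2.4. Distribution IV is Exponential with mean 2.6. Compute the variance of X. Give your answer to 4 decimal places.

Per component, I: μ=9.7, E[X²]=188.18; II: μ=8, E[X²]=128; III: μ=2.4, E[X²]=11.52; IV: μ=2.6, E[X²]=13.52.
E[X] = 0.166667·9.7 + 0.166667·8 + 0.333333·2.4 + 0.333333·2.6 = 4.61667.
E[X²] = 0.166667·188.18 + 0.166667·128 + 0.333333·11.52 + 0.333333·13.52 = 61.0433.
Var(X) = E[X²] − (E[X])² = 61.0433 − 21.3136 = 39.7297.

39.7297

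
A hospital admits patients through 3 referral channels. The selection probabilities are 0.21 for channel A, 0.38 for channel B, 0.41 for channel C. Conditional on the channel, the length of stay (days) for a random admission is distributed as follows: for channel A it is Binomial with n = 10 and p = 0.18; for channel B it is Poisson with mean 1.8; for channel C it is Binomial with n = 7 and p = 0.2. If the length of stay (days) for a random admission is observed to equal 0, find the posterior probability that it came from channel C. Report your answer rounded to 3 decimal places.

0.484

Likelihoods P(X=0 | ·): A: 0.137448; B: 0.165299; C: 0.209715.
Posterior ∝ prior × likelihood. Numerator for C: 0.41·0.209715 = 0.0859832.
Normalizing constant: 0.21·0.137448 + 0.38·0.165299 + 0.41·0.209715 = 0.177661.
P(C | observation) = 0.0859832 / 0.177661 = 0.483974.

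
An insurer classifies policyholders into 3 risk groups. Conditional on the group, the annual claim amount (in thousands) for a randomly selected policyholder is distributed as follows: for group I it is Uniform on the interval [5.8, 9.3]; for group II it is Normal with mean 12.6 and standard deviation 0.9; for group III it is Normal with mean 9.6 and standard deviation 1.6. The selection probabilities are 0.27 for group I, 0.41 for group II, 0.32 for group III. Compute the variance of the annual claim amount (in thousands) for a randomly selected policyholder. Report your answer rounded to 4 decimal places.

5.7939

Per component, I: μ=7.55, E[X²]=58.0233; II: μ=12.6, E[X²]=159.57; III: μ=9.6, E[X²]=94.72.
E[X] = 0.27·7.55 + 0.41·12.6 + 0.32·9.6 = 10.2765.
E[X²] = 0.27·58.0233 + 0.41·159.57 + 0.32·94.72 = 111.4.
Var(X) = E[X²] − (E[X])² = 111.4 − 105.606 = 5.79395.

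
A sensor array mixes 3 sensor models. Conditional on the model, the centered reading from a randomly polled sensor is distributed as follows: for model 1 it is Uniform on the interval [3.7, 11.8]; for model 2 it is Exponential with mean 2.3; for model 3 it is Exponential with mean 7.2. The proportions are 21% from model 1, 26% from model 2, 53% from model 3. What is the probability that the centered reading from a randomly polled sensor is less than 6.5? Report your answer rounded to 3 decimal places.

0.632

Conditional on each model, P(X < 6.5): 1: 0.345679; 2: 0.940756; 3: 0.594558.
By total probability, P(X < 6.5) = 0.21·0.345679 + 0.26·0.940756 + 0.53·0.594558 = 0.632305.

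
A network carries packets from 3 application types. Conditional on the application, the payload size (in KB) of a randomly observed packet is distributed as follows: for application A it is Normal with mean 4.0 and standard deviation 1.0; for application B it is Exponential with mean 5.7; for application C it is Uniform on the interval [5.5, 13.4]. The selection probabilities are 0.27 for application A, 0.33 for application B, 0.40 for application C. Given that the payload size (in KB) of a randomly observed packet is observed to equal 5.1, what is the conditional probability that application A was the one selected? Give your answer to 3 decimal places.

Likelihoods f(5.1 | ·): A: 0.217852; B: 0.0717044; C: 0.
Posterior ∝ prior × likelihood. Numerator for A: 0.27·0.217852 = 0.0588201.
Normalizing constant: 0.27·0.217852 + 0.33·0.0717044 + 0.4·0 = 0.0824825.
P(A | observation) = 0.0588201 / 0.0824825 = 0.713122.

0.713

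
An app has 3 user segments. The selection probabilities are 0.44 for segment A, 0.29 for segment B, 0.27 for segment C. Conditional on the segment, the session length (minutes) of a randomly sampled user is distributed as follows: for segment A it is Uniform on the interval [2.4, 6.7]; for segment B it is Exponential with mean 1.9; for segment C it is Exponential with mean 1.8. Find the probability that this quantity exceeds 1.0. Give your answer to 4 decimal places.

Conditional on each segment, P(X > 1.0): A: 1; B: 0.590778; C: 0.573753.
By total probability, P(X > 1.0) = 0.44·1 + 0.29·0.590778 + 0.27·0.573753 = 0.766239.

0.7662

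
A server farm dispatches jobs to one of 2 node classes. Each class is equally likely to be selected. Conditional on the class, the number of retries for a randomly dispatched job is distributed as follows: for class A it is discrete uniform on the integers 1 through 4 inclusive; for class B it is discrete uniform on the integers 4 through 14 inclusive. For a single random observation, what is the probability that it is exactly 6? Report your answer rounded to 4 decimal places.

Conditional on each class, P(X = 6): A: 0; B: 0.0909091.
By total probability, P(X = 6) = 0.5·0 + 0.5·0.0909091 = 0.0454545.

0.0455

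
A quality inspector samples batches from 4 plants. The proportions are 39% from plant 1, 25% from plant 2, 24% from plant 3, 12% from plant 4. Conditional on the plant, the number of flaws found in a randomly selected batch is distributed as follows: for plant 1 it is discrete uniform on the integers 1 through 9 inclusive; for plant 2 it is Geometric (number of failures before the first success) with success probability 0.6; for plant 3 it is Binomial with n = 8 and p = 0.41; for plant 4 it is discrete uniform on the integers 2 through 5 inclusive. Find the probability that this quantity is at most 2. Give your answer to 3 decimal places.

0.421

Conditional on each plant, P(X ≤ 2): 1: 0.222222; 2: 0.936; 3: 0.294846; 4: 0.25.
By total probability, P(X ≤ 2) = 0.39·0.222222 + 0.25·0.936 + 0.24·0.294846 + 0.12·0.25 = 0.42143.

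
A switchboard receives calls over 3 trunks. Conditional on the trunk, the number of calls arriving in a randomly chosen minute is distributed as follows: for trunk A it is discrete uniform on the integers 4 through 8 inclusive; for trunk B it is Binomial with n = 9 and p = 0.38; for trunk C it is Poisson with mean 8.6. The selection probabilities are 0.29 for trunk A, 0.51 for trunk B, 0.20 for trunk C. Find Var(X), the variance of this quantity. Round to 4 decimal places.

7.4949

Per component, A: μ=6, E[X²]=38; B: μ=3.42, E[X²]=13.8168; C: μ=8.6, E[X²]=82.56.
E[X] = 0.29·6 + 0.51·3.42 + 0.2·8.6 = 5.2042.
E[X²] = 0.29·38 + 0.51·13.8168 + 0.2·82.56 = 34.5786.
Var(X) = E[X²] − (E[X])² = 34.5786 − 27.0837 = 7.49487.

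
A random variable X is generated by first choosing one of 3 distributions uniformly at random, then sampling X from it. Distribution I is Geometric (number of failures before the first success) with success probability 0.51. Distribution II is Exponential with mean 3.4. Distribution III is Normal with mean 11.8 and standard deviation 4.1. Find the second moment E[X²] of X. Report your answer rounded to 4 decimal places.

60.6590

For each component E[X²] = Var + (mean)², giving I: 2.807; II: 23.12; III: 156.05.
Overall E[X²] = 0.333333·2.807 + 0.333333·23.12 + 0.333333·156.05 = 60.659.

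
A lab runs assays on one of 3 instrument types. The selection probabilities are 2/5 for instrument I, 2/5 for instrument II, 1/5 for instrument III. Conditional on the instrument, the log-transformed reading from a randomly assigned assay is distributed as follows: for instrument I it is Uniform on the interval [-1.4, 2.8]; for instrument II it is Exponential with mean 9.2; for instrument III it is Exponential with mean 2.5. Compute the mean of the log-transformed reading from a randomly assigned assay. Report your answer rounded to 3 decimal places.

4.460

Component means — I: 0.7; II: 9.2; III: 2.5.
E[X] = 0.4·0.7 + 0.4·9.2 + 0.2·2.5 = 4.46.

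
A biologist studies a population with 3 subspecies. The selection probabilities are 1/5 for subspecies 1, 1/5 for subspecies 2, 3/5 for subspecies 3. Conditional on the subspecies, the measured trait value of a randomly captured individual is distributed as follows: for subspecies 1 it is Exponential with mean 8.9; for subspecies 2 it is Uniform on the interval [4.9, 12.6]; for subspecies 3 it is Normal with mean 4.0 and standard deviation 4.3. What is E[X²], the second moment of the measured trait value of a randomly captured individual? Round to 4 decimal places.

For each component E[X²] = Var + (mean)², giving 1: 158.42; 2: 81.5033; 3: 34.49.
Overall E[X²] = 0.2·158.42 + 0.2·81.5033 + 0.6·34.49 = 68.6787.

68.6787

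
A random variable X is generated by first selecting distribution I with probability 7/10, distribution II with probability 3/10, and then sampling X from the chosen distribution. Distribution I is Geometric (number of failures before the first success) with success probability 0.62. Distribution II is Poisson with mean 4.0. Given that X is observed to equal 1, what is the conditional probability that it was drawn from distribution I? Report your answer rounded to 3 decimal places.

Likelihoods P(X=1 | ·): I: 0.2356; II: 0.0732626.
Posterior ∝ prior × likelihood. Numerator for I: 0.7·0.2356 = 0.16492.
Normalizing constant: 0.7·0.2356 + 0.3·0.0732626 = 0.186899.
P(I | observation) = 0.16492 / 0.186899 = 0.882403.

0.882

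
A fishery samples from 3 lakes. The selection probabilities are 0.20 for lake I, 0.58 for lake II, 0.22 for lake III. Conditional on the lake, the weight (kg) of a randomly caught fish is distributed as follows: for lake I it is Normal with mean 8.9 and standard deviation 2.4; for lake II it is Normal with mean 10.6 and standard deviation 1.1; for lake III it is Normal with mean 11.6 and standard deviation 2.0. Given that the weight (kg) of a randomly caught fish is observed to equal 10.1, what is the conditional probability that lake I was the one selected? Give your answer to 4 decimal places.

0.1163

Likelihoods f(10.1 | ·): I: 0.146694; II: 0.327079; III: 0.150569.
Posterior ∝ prior × likelihood. Numerator for I: 0.2·0.146694 = 0.0293388.
Normalizing constant: 0.2·0.146694 + 0.58·0.327079 + 0.22·0.150569 = 0.25217.
P(I | observation) = 0.0293388 / 0.25217 = 0.116345.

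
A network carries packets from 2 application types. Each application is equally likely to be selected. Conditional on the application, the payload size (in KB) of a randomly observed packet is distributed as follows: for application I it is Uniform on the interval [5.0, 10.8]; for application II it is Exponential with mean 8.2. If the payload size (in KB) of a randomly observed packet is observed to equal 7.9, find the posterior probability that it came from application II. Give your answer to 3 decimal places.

Likelihoods f(7.9 | ·): I: 0.172414; II: 0.0465351.
Posterior ∝ prior × likelihood. Numerator for II: 0.5·0.0465351 = 0.0232675.
Normalizing constant: 0.5·0.172414 + 0.5·0.0465351 = 0.109474.
P(II | observation) = 0.0232675 / 0.109474 = 0.212539.

0.213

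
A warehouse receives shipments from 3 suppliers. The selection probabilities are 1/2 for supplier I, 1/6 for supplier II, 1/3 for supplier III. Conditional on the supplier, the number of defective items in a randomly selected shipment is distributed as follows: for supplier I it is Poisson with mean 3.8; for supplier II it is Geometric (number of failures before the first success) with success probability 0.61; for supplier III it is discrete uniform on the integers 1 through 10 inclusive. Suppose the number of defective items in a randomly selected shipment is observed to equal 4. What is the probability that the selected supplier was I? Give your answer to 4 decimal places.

Likelihoods P(X=4 | ·): I: 0.194359; II: 0.014112; III: 0.1.
Posterior ∝ prior × likelihood. Numerator for I: 0.5·0.194359 = 0.0971794.
Normalizing constant: 0.5·0.194359 + 0.166667·0.014112 + 0.333333·0.1 = 0.132865.
P(I | observation) = 0.0971794 / 0.132865 = 0.731416.

0.7314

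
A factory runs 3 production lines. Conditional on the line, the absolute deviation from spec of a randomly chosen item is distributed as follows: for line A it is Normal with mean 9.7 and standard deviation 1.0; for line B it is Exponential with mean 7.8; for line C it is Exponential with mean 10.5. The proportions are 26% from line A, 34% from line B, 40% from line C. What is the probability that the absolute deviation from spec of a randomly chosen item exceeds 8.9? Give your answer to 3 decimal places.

0.485

Conditional on each line, P(X > 8.9): A: 0.788145; B: 0.319491; C: 0.428434.
By total probability, P(X > 8.9) = 0.26·0.788145 + 0.34·0.319491 + 0.4·0.428434 = 0.484918.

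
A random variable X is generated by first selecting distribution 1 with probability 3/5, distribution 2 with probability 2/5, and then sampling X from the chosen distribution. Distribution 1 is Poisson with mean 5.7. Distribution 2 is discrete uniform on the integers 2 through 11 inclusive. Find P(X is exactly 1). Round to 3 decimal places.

Conditional on each component, P(X = 1): 1: 0.019072; 2: 0.
By total probability, P(X = 1) = 0.6·0.019072 + 0.4·0 = 0.0114432.

0.011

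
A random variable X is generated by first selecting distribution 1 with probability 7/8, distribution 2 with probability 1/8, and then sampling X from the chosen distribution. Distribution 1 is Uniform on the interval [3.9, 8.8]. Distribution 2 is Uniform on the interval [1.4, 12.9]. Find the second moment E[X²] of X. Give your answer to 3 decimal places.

44.801

For each component E[X²] = Var + (mean)², giving 1: 42.3233; 2: 62.1433.
Overall E[X²] = 0.875·42.3233 + 0.125·62.1433 = 44.8008.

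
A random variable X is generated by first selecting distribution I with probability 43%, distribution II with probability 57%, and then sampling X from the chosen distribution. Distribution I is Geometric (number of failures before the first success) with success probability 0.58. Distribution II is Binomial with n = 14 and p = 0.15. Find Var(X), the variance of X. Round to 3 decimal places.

Per component, I: μ=0.724138, E[X²]=1.77289; II: μ=2.1, E[X²]=6.195.
E[X] = 0.43·0.724138 + 0.57·2.1 = 1.50838.
E[X²] = 0.43·1.77289 + 0.57·6.195 = 4.29349.
Var(X) = E[X²] − (E[X])² = 4.29349 − 2.27521 = 2.01828.

2.018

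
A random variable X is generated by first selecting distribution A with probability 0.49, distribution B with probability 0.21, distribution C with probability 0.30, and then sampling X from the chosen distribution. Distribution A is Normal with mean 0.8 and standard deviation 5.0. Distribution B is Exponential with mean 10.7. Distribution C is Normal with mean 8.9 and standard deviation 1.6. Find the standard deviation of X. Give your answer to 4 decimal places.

7.5495

Per component, A: μ=0.8, E[X²]=25.64; B: μ=10.7, E[X²]=228.98; C: μ=8.9, E[X²]=81.77.
E[X] = 0.49·0.8 + 0.21·10.7 + 0.3·8.9 = 5.309.
E[X²] = 0.49·25.64 + 0.21·228.98 + 0.3·81.77 = 85.1804.
Var(X) = E[X²] − (E[X])² = 85.1804 − 28.1855 = 56.9949.
SD(X) = √56.9949 = 7.5495.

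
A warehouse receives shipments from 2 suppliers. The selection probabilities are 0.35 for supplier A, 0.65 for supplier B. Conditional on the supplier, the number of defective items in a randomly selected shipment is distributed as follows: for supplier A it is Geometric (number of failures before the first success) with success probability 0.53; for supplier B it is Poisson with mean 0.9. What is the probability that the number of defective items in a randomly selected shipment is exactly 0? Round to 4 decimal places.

Conditional on each supplier, P(X = 0): A: 0.53; B: 0.40657.
By total probability, P(X = 0) = 0.35·0.53 + 0.65·0.40657 = 0.44977.

0.4498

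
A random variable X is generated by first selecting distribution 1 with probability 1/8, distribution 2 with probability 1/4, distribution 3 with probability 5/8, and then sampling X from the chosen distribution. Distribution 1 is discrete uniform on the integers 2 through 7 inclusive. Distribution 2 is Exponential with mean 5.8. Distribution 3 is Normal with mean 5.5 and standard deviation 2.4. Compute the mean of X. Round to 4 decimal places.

Component means — 1: 4.5; 2: 5.8; 3: 5.5.
E[X] = 0.125·4.5 + 0.25·5.8 + 0.625·5.5 = 5.45.

5.4500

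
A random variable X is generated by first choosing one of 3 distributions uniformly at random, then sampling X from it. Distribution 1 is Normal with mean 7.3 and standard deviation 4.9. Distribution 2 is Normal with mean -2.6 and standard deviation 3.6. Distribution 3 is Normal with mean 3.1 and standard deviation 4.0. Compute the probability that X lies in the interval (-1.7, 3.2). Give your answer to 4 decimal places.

0.3036

Conditional on each component, P(-1.7 < X < 3.2): 1: 0.168246; 2: 0.347716; 3: 0.394903.
By total probability, P(-1.7 < X < 3.2) = 0.333333·0.168246 + 0.333333·0.347716 + 0.333333·0.394903 = 0.303622.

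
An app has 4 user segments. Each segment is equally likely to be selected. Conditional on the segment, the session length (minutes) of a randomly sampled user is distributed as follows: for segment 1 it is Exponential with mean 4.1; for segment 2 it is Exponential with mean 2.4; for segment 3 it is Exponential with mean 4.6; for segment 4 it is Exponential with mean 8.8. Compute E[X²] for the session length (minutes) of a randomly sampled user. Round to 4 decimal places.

For each component E[X²] = Var + (mean)², giving 1: 33.62; 2: 11.52; 3: 42.32; 4: 154.88.
Overall E[X²] = 0.25·33.62 + 0.25·11.52 + 0.25·42.32 + 0.25·154.88 = 60.585.

60.5850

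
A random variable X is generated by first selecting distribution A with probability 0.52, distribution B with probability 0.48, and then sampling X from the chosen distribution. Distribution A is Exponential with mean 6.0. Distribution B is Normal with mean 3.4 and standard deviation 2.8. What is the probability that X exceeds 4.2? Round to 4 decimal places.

Conditional on each component, P(X > 4.2): A: 0.496585; B: 0.387548.
By total probability, P(X > 4.2) = 0.52·0.496585 + 0.48·0.387548 = 0.444248.

0.4442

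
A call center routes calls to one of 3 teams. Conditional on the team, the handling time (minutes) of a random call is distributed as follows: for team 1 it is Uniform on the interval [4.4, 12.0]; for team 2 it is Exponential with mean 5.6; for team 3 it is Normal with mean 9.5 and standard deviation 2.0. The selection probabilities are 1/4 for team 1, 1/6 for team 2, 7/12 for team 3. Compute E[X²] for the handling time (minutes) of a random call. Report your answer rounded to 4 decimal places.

83.4458

For each component E[X²] = Var + (mean)², giving 1: 72.0533; 2: 62.72; 3: 94.25.
Overall E[X²] = 0.25·72.0533 + 0.166667·62.72 + 0.583333·94.25 = 83.4458.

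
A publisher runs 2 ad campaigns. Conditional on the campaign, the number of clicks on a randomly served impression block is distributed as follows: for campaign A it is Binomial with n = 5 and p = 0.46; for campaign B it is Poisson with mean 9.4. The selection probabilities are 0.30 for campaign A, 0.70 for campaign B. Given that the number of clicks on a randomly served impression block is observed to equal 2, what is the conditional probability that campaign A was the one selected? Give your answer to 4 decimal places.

Likelihoods P(X=2 | ·): A: 0.333194; B: 0.00365475.
Posterior ∝ prior × likelihood. Numerator for A: 0.3·0.333194 = 0.0999581.
Normalizing constant: 0.3·0.333194 + 0.7·0.00365475 = 0.102516.
P(A | observation) = 0.0999581 / 0.102516 = 0.975045.

0.9750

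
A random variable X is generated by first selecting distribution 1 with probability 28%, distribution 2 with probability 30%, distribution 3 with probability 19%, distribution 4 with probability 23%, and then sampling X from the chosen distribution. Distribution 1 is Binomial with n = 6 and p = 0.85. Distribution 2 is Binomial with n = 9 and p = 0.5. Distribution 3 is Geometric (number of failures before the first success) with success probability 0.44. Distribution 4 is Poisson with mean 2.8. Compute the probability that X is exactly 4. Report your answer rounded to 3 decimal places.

Conditional on each component, P(X = 4): 1: 0.176177; 2: 0.246094; 3: 0.0432718; 4: 0.155739.
By total probability, P(X = 4) = 0.28·0.176177 + 0.3·0.246094 + 0.19·0.0432718 + 0.23·0.155739 = 0.167199.

0.167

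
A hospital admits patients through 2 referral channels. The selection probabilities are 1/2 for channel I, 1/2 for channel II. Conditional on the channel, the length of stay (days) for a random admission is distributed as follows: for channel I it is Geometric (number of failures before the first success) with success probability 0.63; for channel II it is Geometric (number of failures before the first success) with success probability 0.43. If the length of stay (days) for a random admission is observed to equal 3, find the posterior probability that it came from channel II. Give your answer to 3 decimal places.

0.714

Likelihoods P(X=3 | ·): I: 0.0319114; II: 0.079633.
Posterior ∝ prior × likelihood. Numerator for II: 0.5·0.079633 = 0.0398165.
Normalizing constant: 0.5·0.0319114 + 0.5·0.079633 = 0.0557722.
P(II | observation) = 0.0398165 / 0.0557722 = 0.713913.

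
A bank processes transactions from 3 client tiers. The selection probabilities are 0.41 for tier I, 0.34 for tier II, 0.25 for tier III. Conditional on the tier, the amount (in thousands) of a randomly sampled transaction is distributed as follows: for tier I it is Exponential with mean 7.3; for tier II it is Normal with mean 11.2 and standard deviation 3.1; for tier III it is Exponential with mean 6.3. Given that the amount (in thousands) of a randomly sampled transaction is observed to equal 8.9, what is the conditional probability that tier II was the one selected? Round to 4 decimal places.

0.5586

Likelihoods f(8.9 | ·): I: 0.0404757; II: 0.0977273; III: 0.0386485.
Posterior ∝ prior × likelihood. Numerator for II: 0.34·0.0977273 = 0.0332273.
Normalizing constant: 0.41·0.0404757 + 0.34·0.0977273 + 0.25·0.0386485 = 0.0594844.
P(II | observation) = 0.0332273 / 0.0594844 = 0.558588.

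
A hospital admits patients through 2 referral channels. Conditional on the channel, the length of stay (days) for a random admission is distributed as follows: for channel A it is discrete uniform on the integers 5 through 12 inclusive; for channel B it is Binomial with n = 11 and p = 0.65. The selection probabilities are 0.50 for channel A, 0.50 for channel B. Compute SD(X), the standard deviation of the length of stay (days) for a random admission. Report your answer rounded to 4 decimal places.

2.0813

Per component, A: μ=8.5, E[X²]=77.5; B: μ=7.15, E[X²]=53.625.
E[X] = 0.5·8.5 + 0.5·7.15 = 7.825.
E[X²] = 0.5·77.5 + 0.5·53.625 = 65.5625.
Var(X) = E[X²] − (E[X])² = 65.5625 − 61.2306 = 4.33187.
SD(X) = √4.33187 = 2.08132.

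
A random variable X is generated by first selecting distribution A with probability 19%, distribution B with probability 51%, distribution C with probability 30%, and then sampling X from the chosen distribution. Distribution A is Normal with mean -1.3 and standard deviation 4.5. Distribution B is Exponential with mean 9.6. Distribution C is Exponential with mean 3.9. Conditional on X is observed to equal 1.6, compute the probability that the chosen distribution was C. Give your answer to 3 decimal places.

Likelihoods f(1.6 | ·): A: 0.0720302; B: 0.0881752; C: 0.170123.
Posterior ∝ prior × likelihood. Numerator for C: 0.3·0.170123 = 0.0510369.
Normalizing constant: 0.19·0.0720302 + 0.51·0.0881752 + 0.3·0.170123 = 0.109692.
P(C | observation) = 0.0510369 / 0.109692 = 0.465275.

0.465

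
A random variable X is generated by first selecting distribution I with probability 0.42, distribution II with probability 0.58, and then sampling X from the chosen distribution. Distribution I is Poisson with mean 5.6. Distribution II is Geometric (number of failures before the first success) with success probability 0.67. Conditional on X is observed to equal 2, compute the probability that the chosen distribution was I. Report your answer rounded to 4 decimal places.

Likelihoods P(X=2 | ·): I: 0.0579825; II: 0.072963.
Posterior ∝ prior × likelihood. Numerator for I: 0.42·0.0579825 = 0.0243527.
Normalizing constant: 0.42·0.0579825 + 0.58·0.072963 = 0.0666712.
P(I | observation) = 0.0243527 / 0.0666712 = 0.365265.

0.3653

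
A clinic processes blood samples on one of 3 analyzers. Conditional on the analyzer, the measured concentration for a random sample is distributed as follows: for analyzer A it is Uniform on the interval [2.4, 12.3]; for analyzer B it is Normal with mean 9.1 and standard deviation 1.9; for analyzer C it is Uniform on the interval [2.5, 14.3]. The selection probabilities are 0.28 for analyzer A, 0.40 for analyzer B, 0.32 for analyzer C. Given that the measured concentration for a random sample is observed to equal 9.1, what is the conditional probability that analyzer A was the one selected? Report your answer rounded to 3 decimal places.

Likelihoods f(9.1 | ·): A: 0.10101; B: 0.20997; C: 0.0847458.
Posterior ∝ prior × likelihood. Numerator for A: 0.28·0.10101 = 0.0282828.
Normalizing constant: 0.28·0.10101 + 0.4·0.20997 + 0.32·0.0847458 = 0.139389.
P(A | observation) = 0.0282828 / 0.139389 = 0.202905.

0.203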